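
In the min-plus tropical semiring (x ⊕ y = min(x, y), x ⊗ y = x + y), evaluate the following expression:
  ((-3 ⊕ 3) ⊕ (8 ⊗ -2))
((-3 ⊕ 3) ⊕ (8 ⊗ -2)) = -3

Expand innermost to outermost. Recall ⊕ takes the minimum of its arguments and ⊗ takes their sum. Working out the expression ((-3 ⊕ 3) ⊕ (8 ⊗ -2)) gives -3.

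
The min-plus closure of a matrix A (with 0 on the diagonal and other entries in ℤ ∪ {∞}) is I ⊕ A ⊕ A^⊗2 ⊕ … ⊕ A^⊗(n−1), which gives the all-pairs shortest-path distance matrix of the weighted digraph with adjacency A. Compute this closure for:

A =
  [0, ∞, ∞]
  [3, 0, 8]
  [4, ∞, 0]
Closure =
  [0, ∞, ∞]
  [3, 0, 8]
  [4, ∞, 0]

This is the Floyd-Warshall all-pairs shortest-path computation. For each intermediate vertex k = 0, 1, …, 2, update dist[i][j] ← min(dist[i][j], dist[i][k] + dist[k][j]). The final matrix gives, for each (i, j), the minimum total weight of any directed path from i to j (possibly empty when i = j).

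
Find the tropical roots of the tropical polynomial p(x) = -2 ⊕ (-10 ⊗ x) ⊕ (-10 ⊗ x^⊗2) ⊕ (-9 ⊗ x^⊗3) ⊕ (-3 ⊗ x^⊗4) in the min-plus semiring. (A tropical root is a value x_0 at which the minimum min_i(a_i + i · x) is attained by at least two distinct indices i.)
Roots: {-6, -1, 0, 8}

Each tropical root is a break point of the lower envelope of the lines y = a_i + i · x (there are 5 lines, with slopes 0, 1, ..., 4). Only the lines that attain the minimum somewhere contribute to roots; other lines are dominated. Here the surviving (envelope) indices are i = 4, i = 3, i = 2, i = 1, i = 0.
Intersections between consecutive envelope lines give the roots: for adjacent envelope indices i < j the intersection is x = (a_i − a_j) / (j − i). Reading off the sorted break points: {-6, -1, 0, 8}.
Verification: at each break x_0, at least two indices attain the minimum of min_i(a_i + i · x_0).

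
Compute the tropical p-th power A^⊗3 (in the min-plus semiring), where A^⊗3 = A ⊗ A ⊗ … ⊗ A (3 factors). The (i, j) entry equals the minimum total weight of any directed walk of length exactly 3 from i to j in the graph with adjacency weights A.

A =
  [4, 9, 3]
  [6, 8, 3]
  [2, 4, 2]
A^⊗3 =
  [7, 9, 7]
  [7, 9, 7]
  [6, 8, 6]

Each entry (A^⊗3)_ij equals the minimum over all length-3 walks i = v_0 → v_1 → … → v_3 = j of Σ_t A[v_t][v_{t+1}]. For example, for (i, j) = (0, 2) we minimise over 9 possible intermediate vertex sequences; the minimum is 7, attained along the walk 0 → 2 → 2 → 2.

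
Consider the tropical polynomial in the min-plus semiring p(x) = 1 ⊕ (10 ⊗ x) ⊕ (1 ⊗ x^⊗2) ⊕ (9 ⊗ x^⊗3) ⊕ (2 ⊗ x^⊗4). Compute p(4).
p(4) = 1

A tropical monomial a ⊗ x^⊗i evaluates to a + i · x. Evaluating each term at x = 4:
  Term 0 contributes 1 + 0 · 4 = 1
  Term 1 contributes 10 + 1 · 4 = 14
  Term 2 contributes 1 + 2 · 4 = 9
  Term 3 contributes 9 + 3 · 4 = 21
  Term 4 contributes 2 + 4 · 4 = 18
p(4) = ⊕ of these = min[1, 14, 9, 21, 18] = 1.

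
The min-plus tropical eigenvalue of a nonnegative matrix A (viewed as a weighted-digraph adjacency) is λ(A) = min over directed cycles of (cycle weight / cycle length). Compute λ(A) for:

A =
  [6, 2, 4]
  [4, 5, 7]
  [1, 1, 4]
λ(A) = 5/2

Enumerate directed cycles and compute their means (weight / length). Sample:
  cycle 0 → 0: weight = 6, length = 1, mean = 6/1 ≈ 6.000
  cycle 1 → 1: weight = 5, length = 1, mean = 5/1 ≈ 5.000
  cycle 2 → 2: weight = 4, length = 1, mean = 4/1 ≈ 4.000
  cycle 0 → 1 → 0: weight = 6, length = 2, mean = 6/2 ≈ 3.000
  cycle 0 → 2 → 0: weight = 5, length = 2, mean = 5/2 ≈ 2.500
  cycle 1 → 0 → 1: weight = 6, length = 2, mean = 6/2 ≈ 3.000
Minimum mean = 2.500, attained e.g. along the cycle 0 → 2 → 0 with weight 5 and length 2. So λ(A) = 5/2 = 5/2.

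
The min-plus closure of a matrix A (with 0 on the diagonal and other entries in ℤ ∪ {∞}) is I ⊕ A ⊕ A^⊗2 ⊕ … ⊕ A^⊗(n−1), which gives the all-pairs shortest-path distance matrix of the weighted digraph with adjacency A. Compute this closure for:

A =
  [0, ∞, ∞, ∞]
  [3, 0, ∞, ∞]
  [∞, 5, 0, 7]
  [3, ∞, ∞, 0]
Closure =
  [0, ∞, ∞, ∞]
  [3, 0, ∞, ∞]
  [8, 5, 0, 7]
  [3, ∞, ∞, 0]

This is the Floyd-Warshall all-pairs shortest-path computation. For each intermediate vertex k = 0, 1, …, 3, update dist[i][j] ← min(dist[i][j], dist[i][k] + dist[k][j]). The final matrix gives, for each (i, j), the minimum total weight of any directed path from i to j (possibly empty when i = j).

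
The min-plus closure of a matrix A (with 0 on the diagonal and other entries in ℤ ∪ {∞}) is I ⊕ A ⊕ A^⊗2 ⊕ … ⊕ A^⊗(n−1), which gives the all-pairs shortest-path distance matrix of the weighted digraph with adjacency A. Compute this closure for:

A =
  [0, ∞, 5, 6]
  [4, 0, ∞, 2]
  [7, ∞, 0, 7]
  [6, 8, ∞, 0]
Closure =
  [0, 14, 5, 6]
  [4, 0, 9, 2]
  [7, 15, 0, 7]
  [6, 8, 11, 0]

This is the Floyd-Warshall all-pairs shortest-path computation. For each intermediate vertex k = 0, 1, …, 3, update dist[i][j] ← min(dist[i][j], dist[i][k] + dist[k][j]). The final matrix gives, for each (i, j), the minimum total weight of any directed path from i to j (possibly empty when i = j).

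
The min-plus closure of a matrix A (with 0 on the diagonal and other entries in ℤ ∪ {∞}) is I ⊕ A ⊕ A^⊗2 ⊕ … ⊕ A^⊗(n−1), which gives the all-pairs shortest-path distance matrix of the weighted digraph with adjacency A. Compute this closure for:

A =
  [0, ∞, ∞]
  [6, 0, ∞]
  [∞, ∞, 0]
Closure =
  [0, ∞, ∞]
  [6, 0, ∞]
  [∞, ∞, 0]

This is the Floyd-Warshall all-pairs shortest-path computation. For each intermediate vertex k = 0, 1, …, 2, update dist[i][j] ← min(dist[i][j], dist[i][k] + dist[k][j]). The final matrix gives, for each (i, j), the minimum total weight of any directed path from i to j (possibly empty when i = j).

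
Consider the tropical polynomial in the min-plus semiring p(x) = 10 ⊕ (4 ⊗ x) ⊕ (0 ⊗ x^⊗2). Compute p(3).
p(3) = 6

A tropical monomial a ⊗ x^⊗i evaluates to a + i · x. Evaluating each term at x = 3:
  Term 0 contributes 10 + 0 · 3 = 10
  Term 1 contributes 4 + 1 · 3 = 7
  Term 2 contributes 0 + 2 · 3 = 6
p(3) = ⊕ of these = min[10, 7, 6] = 6.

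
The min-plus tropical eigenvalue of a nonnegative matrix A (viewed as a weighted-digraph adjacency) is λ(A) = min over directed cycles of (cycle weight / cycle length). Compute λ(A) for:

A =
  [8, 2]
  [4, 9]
λ(A) = 3

Enumerate directed cycles and compute their means (weight / length). Sample:
  cycle 0 → 0: weight = 8, length = 1, mean = 8/1 ≈ 8.000
  cycle 1 → 1: weight = 9, length = 1, mean = 9/1 ≈ 9.000
  cycle 0 → 1 → 0: weight = 6, length = 2, mean = 6/2 ≈ 3.000
  cycle 1 → 0 → 1: weight = 6, length = 2, mean = 6/2 ≈ 3.000
Minimum mean = 3.000, attained e.g. along the cycle 0 → 1 → 0 with weight 6 and length 2. So λ(A) = 6/2 = 3.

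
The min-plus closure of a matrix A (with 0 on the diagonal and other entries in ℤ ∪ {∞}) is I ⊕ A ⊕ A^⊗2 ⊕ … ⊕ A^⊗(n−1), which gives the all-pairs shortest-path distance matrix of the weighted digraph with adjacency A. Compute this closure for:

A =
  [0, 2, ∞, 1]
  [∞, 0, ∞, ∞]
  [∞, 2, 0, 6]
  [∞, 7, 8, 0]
Closure =
  [0, 2, 9, 1]
  [∞, 0, ∞, ∞]
  [∞, 2, 0, 6]
  [∞, 7, 8, 0]

This is the Floyd-Warshall all-pairs shortest-path computation. For each intermediate vertex k = 0, 1, …, 3, update dist[i][j] ← min(dist[i][j], dist[i][k] + dist[k][j]). The final matrix gives, for each (i, j), the minimum total weight of any directed path from i to j (possibly empty when i = j).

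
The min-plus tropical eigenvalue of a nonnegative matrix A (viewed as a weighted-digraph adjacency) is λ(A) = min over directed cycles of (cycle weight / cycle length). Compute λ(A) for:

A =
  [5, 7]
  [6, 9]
λ(A) = 5

Enumerate directed cycles and compute their means (weight / length). Sample:
  cycle 0 → 0: weight = 5, length = 1, mean = 5/1 ≈ 5.000
  cycle 1 → 1: weight = 9, length = 1, mean = 9/1 ≈ 9.000
  cycle 0 → 1 → 0: weight = 13, length = 2, mean = 13/2 ≈ 6.500
  cycle 1 → 0 → 1: weight = 13, length = 2, mean = 13/2 ≈ 6.500
Minimum mean = 5.000, attained e.g. along the cycle 0 → 0 with weight 5 and length 1. So λ(A) = 5/1 = 5.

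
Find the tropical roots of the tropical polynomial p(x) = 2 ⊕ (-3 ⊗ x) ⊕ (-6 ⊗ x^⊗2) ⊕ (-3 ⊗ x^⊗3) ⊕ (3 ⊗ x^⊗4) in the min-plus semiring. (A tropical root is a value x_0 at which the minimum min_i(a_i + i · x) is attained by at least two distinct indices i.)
Roots: {-6, -3, 3, 5}

Each tropical root is a break point of the lower envelope of the lines y = a_i + i · x (there are 5 lines, with slopes 0, 1, ..., 4). Only the lines that attain the minimum somewhere contribute to roots; other lines are dominated. Here the surviving (envelope) indices are i = 4, i = 3, i = 2, i = 1, i = 0.
Intersections between consecutive envelope lines give the roots: for adjacent envelope indices i < j the intersection is x = (a_i − a_j) / (j − i). Reading off the sorted break points: {-6, -3, 3, 5}.
Verification: at each break x_0, at least two indices attain the minimum of min_i(a_i + i · x_0).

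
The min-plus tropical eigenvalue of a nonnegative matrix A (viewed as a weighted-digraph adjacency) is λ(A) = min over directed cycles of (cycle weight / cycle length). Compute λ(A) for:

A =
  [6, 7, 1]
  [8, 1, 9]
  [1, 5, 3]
λ(A) = 1

Enumerate directed cycles and compute their means (weight / length). Sample:
  cycle 0 → 0: weight = 6, length = 1, mean = 6/1 ≈ 6.000
  cycle 1 → 1: weight = 1, length = 1, mean = 1/1 ≈ 1.000
  cycle 2 → 2: weight = 3, length = 1, mean = 3/1 ≈ 3.000
  cycle 0 → 1 → 0: weight = 15, length = 2, mean = 15/2 ≈ 7.500
  cycle 0 → 2 → 0: weight = 2, length = 2, mean = 2/2 ≈ 1.000
  cycle 1 → 0 → 1: weight = 15, length = 2, mean = 15/2 ≈ 7.500
Minimum mean = 1.000, attained e.g. along the cycle 1 → 1 with weight 1 and length 1. So λ(A) = 1/1 = 1.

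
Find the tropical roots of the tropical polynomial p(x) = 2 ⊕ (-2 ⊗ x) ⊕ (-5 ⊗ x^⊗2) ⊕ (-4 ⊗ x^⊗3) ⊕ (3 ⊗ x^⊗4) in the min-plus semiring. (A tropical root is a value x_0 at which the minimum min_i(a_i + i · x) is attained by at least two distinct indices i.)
Roots: {-7, -1, 3, 4}

Each tropical root is a break point of the lower envelope of the lines y = a_i + i · x (there are 5 lines, with slopes 0, 1, ..., 4). Only the lines that attain the minimum somewhere contribute to roots; other lines are dominated. Here the surviving (envelope) indices are i = 4, i = 3, i = 2, i = 1, i = 0.
Intersections between consecutive envelope lines give the roots: for adjacent envelope indices i < j the intersection is x = (a_i − a_j) / (j − i). Reading off the sorted break points: {-7, -1, 3, 4}.
Verification: at each break x_0, at least two indices attain the minimum of min_i(a_i + i · x_0).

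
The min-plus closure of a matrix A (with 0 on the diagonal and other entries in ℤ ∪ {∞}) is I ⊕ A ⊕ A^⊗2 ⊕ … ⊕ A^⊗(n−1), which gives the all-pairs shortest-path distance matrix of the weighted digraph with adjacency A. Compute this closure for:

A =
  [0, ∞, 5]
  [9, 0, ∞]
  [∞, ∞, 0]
Closure =
  [0, ∞, 5]
  [9, 0, 14]
  [∞, ∞, 0]

This is the Floyd-Warshall all-pairs shortest-path computation. For each intermediate vertex k = 0, 1, …, 2, update dist[i][j] ← min(dist[i][j], dist[i][k] + dist[k][j]). The final matrix gives, for each (i, j), the minimum total weight of any directed path from i to j (possibly empty when i = j).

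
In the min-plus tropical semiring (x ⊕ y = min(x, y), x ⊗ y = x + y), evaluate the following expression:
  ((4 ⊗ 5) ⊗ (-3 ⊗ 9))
((4 ⊗ 5) ⊗ (-3 ⊗ 9)) = 15

Expand innermost to outermost. Recall ⊕ takes the minimum of its arguments and ⊗ takes their sum. Working out the expression ((4 ⊗ 5) ⊗ (-3 ⊗ 9)) gives 15.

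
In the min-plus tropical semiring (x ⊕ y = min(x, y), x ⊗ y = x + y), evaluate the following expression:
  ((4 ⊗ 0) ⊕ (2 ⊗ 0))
((4 ⊗ 0) ⊕ (2 ⊗ 0)) = 2

Expand innermost to outermost. Recall ⊕ takes the minimum of its arguments and ⊗ takes their sum. Working out the expression ((4 ⊗ 0) ⊕ (2 ⊗ 0)) gives 2.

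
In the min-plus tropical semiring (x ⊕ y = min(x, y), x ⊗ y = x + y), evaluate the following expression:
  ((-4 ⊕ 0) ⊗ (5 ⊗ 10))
((-4 ⊕ 0) ⊗ (5 ⊗ 10)) = 11

Expand innermost to outermost. Recall ⊕ takes the minimum of its arguments and ⊗ takes their sum. Working out the expression ((-4 ⊕ 0) ⊗ (5 ⊗ 10)) gives 11.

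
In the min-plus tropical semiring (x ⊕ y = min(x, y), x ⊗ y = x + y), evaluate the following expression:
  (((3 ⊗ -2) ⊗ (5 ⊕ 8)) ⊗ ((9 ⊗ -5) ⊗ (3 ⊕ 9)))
(((3 ⊗ -2) ⊗ (5 ⊕ 8)) ⊗ ((9 ⊗ -5) ⊗ (3 ⊕ 9))) = 13

Expand innermost to outermost. Recall ⊕ takes the minimum of its arguments and ⊗ takes their sum. Working out the expression (((3 ⊗ -2) ⊗ (5 ⊕ 8)) ⊗ ((9 ⊗ -5) ⊗ (3 ⊕ 9))) gives 13.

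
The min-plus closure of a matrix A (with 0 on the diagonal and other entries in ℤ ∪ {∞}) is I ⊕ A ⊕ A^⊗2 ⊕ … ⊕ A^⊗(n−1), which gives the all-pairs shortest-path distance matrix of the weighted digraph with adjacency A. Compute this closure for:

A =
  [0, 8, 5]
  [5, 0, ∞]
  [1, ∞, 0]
Closure =
  [0, 8, 5]
  [5, 0, 10]
  [1, 9, 0]

This is the Floyd-Warshall all-pairs shortest-path computation. For each intermediate vertex k = 0, 1, …, 2, update dist[i][j] ← min(dist[i][j], dist[i][k] + dist[k][j]). The final matrix gives, for each (i, j), the minimum total weight of any directed path from i to j (possibly empty when i = j).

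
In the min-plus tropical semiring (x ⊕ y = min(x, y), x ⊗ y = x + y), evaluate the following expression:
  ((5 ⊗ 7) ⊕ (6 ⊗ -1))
((5 ⊗ 7) ⊕ (6 ⊗ -1)) = 5

Expand innermost to outermost. Recall ⊕ takes the minimum of its arguments and ⊗ takes their sum. Working out the expression ((5 ⊗ 7) ⊕ (6 ⊗ -1)) gives 5.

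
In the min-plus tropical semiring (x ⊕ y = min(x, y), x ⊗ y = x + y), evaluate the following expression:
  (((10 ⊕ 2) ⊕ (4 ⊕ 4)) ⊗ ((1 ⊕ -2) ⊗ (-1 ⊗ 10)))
(((10 ⊕ 2) ⊕ (4 ⊕ 4)) ⊗ ((1 ⊕ -2) ⊗ (-1 ⊗ 10))) = 9

Expand innermost to outermost. Recall ⊕ takes the minimum of its arguments and ⊗ takes their sum. Working out the expression (((10 ⊕ 2) ⊕ (4 ⊕ 4)) ⊗ ((1 ⊕ -2) ⊗ (-1 ⊗ 10))) gives 9.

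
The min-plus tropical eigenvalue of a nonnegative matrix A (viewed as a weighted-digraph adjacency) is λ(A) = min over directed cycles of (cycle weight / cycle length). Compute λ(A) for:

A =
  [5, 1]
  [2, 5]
λ(A) = 3/2

Enumerate directed cycles and compute their means (weight / length). Sample:
  cycle 0 → 0: weight = 5, length = 1, mean = 5/1 ≈ 5.000
  cycle 1 → 1: weight = 5, length = 1, mean = 5/1 ≈ 5.000
  cycle 0 → 1 → 0: weight = 3, length = 2, mean = 3/2 ≈ 1.500
  cycle 1 → 0 → 1: weight = 3, length = 2, mean = 3/2 ≈ 1.500
Minimum mean = 1.500, attained e.g. along the cycle 0 → 1 → 0 with weight 3 and length 2. So λ(A) = 3/2 = 3/2.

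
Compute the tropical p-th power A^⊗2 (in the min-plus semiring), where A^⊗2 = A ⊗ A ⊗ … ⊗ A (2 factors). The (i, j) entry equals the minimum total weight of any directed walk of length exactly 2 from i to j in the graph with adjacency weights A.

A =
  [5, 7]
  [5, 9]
A^⊗2 =
  [10, 12]
  [10, 12]

Each entry (A^⊗2)_ij equals the minimum over all length-2 walks i = v_0 → v_1 → … → v_2 = j of Σ_t A[v_t][v_{t+1}]. For example, for (i, j) = (0, 1) we minimise over 2 possible intermediate vertex sequences; the minimum is 12, attained along the walk 0 → 0 → 1.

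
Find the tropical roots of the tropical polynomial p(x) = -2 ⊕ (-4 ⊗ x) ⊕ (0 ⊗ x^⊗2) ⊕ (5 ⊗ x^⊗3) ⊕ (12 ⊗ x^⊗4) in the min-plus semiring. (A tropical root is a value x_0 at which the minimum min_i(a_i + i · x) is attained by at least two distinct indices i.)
Roots: {-7, -5, -4, 2}

Each tropical root is a break point of the lower envelope of the lines y = a_i + i · x (there are 5 lines, with slopes 0, 1, ..., 4). Only the lines that attain the minimum somewhere contribute to roots; other lines are dominated. Here the surviving (envelope) indices are i = 4, i = 3, i = 2, i = 1, i = 0.
Intersections between consecutive envelope lines give the roots: for adjacent envelope indices i < j the intersection is x = (a_i − a_j) / (j − i). Reading off the sorted break points: {-7, -5, -4, 2}.
Verification: at each break x_0, at least two indices attain the minimum of min_i(a_i + i · x_0).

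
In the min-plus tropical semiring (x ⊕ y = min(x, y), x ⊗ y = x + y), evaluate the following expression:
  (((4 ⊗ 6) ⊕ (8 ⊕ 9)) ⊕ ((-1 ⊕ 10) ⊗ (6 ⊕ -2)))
(((4 ⊗ 6) ⊕ (8 ⊕ 9)) ⊕ ((-1 ⊕ 10) ⊗ (6 ⊕ -2))) = -3

Expand innermost to outermost. Recall ⊕ takes the minimum of its arguments and ⊗ takes their sum. Working out the expression (((4 ⊗ 6) ⊕ (8 ⊕ 9)) ⊕ ((-1 ⊕ 10) ⊗ (6 ⊕ -2))) gives -3.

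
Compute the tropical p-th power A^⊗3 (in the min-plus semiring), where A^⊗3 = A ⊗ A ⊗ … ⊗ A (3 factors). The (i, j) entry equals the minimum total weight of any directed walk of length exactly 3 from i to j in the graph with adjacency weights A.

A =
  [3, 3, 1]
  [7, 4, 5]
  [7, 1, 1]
A^⊗3 =
  [9, 3, 3]
  [13, 7, 7]
  [9, 3, 3]

Each entry (A^⊗3)_ij equals the minimum over all length-3 walks i = v_0 → v_1 → … → v_3 = j of Σ_t A[v_t][v_{t+1}]. For example, for (i, j) = (0, 2) we minimise over 9 possible intermediate vertex sequences; the minimum is 3, attained along the walk 0 → 2 → 2 → 2.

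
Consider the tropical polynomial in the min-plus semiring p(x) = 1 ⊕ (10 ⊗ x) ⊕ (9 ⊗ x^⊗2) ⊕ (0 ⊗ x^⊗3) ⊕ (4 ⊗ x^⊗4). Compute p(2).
p(2) = 1

A tropical monomial a ⊗ x^⊗i evaluates to a + i · x. Evaluating each term at x = 2:
  Term 0 contributes 1 + 0 · 2 = 1
  Term 1 contributes 10 + 1 · 2 = 12
  Term 2 contributes 9 + 2 · 2 = 13
  Term 3 contributes 0 + 3 · 2 = 6
  Term 4 contributes 4 + 4 · 2 = 12
p(2) = ⊕ of these = min[1, 12, 13, 6, 12] = 1.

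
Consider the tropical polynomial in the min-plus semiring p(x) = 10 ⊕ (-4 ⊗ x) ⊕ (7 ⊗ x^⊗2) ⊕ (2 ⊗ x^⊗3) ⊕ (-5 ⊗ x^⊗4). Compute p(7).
p(7) = 3

A tropical monomial a ⊗ x^⊗i evaluates to a + i · x. Evaluating each term at x = 7:
  Term 0 contributes 10 + 0 · 7 = 10
  Term 1 contributes -4 + 1 · 7 = 3
  Term 2 contributes 7 + 2 · 7 = 21
  Term 3 contributes 2 + 3 · 7 = 23
  Term 4 contributes -5 + 4 · 7 = 23
p(7) = ⊕ of these = min[10, 3, 21, 23, 23] = 3.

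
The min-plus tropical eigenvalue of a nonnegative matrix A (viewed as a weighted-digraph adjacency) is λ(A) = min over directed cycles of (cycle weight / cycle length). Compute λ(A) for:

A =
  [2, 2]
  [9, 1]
λ(A) = 1

Enumerate directed cycles and compute their means (weight / length). Sample:
  cycle 0 → 0: weight = 2, length = 1, mean = 2/1 ≈ 2.000
  cycle 1 → 1: weight = 1, length = 1, mean = 1/1 ≈ 1.000
  cycle 0 → 1 → 0: weight = 11, length = 2, mean = 11/2 ≈ 5.500
  cycle 1 → 0 → 1: weight = 11, length = 2, mean = 11/2 ≈ 5.500
Minimum mean = 1.000, attained e.g. along the cycle 1 → 1 with weight 1 and length 1. So λ(A) = 1/1 = 1.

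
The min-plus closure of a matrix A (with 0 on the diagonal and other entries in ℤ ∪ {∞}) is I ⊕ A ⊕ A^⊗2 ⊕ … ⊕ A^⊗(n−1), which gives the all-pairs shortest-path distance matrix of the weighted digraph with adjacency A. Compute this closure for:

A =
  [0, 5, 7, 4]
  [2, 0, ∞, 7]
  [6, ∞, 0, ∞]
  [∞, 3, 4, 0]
Closure =
  [0, 5, 7, 4]
  [2, 0, 9, 6]
  [6, 11, 0, 10]
  [5, 3, 4, 0]

This is the Floyd-Warshall all-pairs shortest-path computation. For each intermediate vertex k = 0, 1, …, 3, update dist[i][j] ← min(dist[i][j], dist[i][k] + dist[k][j]). The final matrix gives, for each (i, j), the minimum total weight of any directed path from i to j (possibly empty when i = j).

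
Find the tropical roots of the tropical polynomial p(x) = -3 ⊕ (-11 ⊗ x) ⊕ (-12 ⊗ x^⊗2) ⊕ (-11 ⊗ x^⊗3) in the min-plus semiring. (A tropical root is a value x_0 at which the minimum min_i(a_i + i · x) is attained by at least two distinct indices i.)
Roots: {-1, 1, 8}

Each tropical root is a break point of the lower envelope of the lines y = a_i + i · x (there are 4 lines, with slopes 0, 1, ..., 3). Only the lines that attain the minimum somewhere contribute to roots; other lines are dominated. Here the surviving (envelope) indices are i = 3, i = 2, i = 1, i = 0.
Intersections between consecutive envelope lines give the roots: for adjacent envelope indices i < j the intersection is x = (a_i − a_j) / (j − i). Reading off the sorted break points: {-1, 1, 8}.
Verification: at each break x_0, at least two indices attain the minimum of min_i(a_i + i · x_0).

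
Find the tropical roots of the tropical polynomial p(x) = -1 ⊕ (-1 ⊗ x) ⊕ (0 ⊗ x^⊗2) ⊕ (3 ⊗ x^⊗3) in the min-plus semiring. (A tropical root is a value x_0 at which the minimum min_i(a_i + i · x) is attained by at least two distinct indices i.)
Roots: {-3, -1, 0}

Each tropical root is a break point of the lower envelope of the lines y = a_i + i · x (there are 4 lines, with slopes 0, 1, ..., 3). Only the lines that attain the minimum somewhere contribute to roots; other lines are dominated. Here the surviving (envelope) indices are i = 3, i = 2, i = 1, i = 0.
Intersections between consecutive envelope lines give the roots: for adjacent envelope indices i < j the intersection is x = (a_i − a_j) / (j − i). Reading off the sorted break points: {-3, -1, 0}.
Verification: at each break x_0, at least two indices attain the minimum of min_i(a_i + i · x_0).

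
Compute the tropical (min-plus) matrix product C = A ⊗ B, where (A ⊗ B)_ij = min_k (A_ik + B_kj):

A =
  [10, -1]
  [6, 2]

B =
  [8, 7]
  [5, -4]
A ⊗ B =
  [4, -5]
  [7, -2]

Apply the min-plus product entry-by-entry:
  C[0][0] = min over k of (A[0][0] + B[0][0] = 10 + 8 = 18, A[0][1] + B[1][0] = -1 + 5 = 4) = 4 (attained at k = 1)
  C[0][1] = min over k of (A[0][0] + B[0][1] = 10 + 7 = 17, A[0][1] + B[1][1] = -1 + -4 = -5) = -5 (attained at k = 1)
  C[1][0] = min over k of (A[1][0] + B[0][0] = 6 + 8 = 14, A[1][1] + B[1][0] = 2 + 5 = 7) = 7 (attained at k = 1)
  C[1][1] = min over k of (A[1][0] + B[0][1] = 6 + 7 = 13, A[1][1] + B[1][1] = 2 + -4 = -2) = -2 (attained at k = 1)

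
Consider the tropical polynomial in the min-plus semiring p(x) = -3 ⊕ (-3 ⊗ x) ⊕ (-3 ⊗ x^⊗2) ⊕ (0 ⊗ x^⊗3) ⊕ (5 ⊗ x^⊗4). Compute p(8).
p(8) = -3

A tropical monomial a ⊗ x^⊗i evaluates to a + i · x. Evaluating each term at x = 8:
  Term 0 contributes -3 + 0 · 8 = -3
  Term 1 contributes -3 + 1 · 8 = 5
  Term 2 contributes -3 + 2 · 8 = 13
  Term 3 contributes 0 + 3 · 8 = 24
  Term 4 contributes 5 + 4 · 8 = 37
p(8) = ⊕ of these = min[-3, 5, 13, 24, 37] = -3.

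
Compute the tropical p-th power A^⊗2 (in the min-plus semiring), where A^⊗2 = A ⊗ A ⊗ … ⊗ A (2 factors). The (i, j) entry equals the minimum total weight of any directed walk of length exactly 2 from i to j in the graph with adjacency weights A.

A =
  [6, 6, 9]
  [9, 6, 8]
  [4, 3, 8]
A^⊗2 =
  [12, 12, 14]
  [12, 11, 14]
  [10, 9, 11]

Each entry (A^⊗2)_ij equals the minimum over all length-2 walks i = v_0 → v_1 → … → v_2 = j of Σ_t A[v_t][v_{t+1}]. For example, for (i, j) = (0, 2) we minimise over 3 possible intermediate vertex sequences; the minimum is 14, attained along the walk 0 → 1 → 2.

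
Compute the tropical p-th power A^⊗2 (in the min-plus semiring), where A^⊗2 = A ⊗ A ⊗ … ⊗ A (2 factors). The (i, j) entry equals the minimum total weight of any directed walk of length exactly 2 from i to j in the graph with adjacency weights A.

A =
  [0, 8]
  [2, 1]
A^⊗2 =
  [0, 8]
  [2, 2]

Each entry (A^⊗2)_ij equals the minimum over all length-2 walks i = v_0 → v_1 → … → v_2 = j of Σ_t A[v_t][v_{t+1}]. For example, for (i, j) = (0, 1) we minimise over 2 possible intermediate vertex sequences; the minimum is 8, attained along the walk 0 → 0 → 1.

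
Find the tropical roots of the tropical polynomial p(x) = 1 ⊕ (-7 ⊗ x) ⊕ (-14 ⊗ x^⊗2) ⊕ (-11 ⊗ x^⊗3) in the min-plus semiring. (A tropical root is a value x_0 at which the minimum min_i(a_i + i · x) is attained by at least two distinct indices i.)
Roots: {-3, 7, 8}

Each tropical root is a break point of the lower envelope of the lines y = a_i + i · x (there are 4 lines, with slopes 0, 1, ..., 3). Only the lines that attain the minimum somewhere contribute to roots; other lines are dominated. Here the surviving (envelope) indices are i = 3, i = 2, i = 1, i = 0.
Intersections between consecutive envelope lines give the roots: for adjacent envelope indices i < j the intersection is x = (a_i − a_j) / (j − i). Reading off the sorted break points: {-3, 7, 8}.
Verification: at each break x_0, at least two indices attain the minimum of min_i(a_i + i · x_0).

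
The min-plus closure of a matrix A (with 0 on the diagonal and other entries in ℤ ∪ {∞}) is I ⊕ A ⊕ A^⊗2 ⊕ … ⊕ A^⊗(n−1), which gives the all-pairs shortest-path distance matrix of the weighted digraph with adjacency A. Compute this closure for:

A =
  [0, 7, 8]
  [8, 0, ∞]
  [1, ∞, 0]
Closure =
  [0, 7, 8]
  [8, 0, 16]
  [1, 8, 0]

This is the Floyd-Warshall all-pairs shortest-path computation. For each intermediate vertex k = 0, 1, …, 2, update dist[i][j] ← min(dist[i][j], dist[i][k] + dist[k][j]). The final matrix gives, for each (i, j), the minimum total weight of any directed path from i to j (possibly empty when i = j).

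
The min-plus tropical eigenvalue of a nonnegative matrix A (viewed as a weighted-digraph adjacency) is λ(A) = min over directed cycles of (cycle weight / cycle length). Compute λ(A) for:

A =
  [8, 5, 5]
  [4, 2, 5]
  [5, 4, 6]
λ(A) = 2

Enumerate directed cycles and compute their means (weight / length). Sample:
  cycle 0 → 0: weight = 8, length = 1, mean = 8/1 ≈ 8.000
  cycle 1 → 1: weight = 2, length = 1, mean = 2/1 ≈ 2.000
  cycle 2 → 2: weight = 6, length = 1, mean = 6/1 ≈ 6.000
  cycle 0 → 1 → 0: weight = 9, length = 2, mean = 9/2 ≈ 4.500
  cycle 0 → 2 → 0: weight = 10, length = 2, mean = 10/2 ≈ 5.000
  cycle 1 → 0 → 1: weight = 9, length = 2, mean = 9/2 ≈ 4.500
Minimum mean = 2.000, attained e.g. along the cycle 1 → 1 with weight 2 and length 1. So λ(A) = 2/1 = 2.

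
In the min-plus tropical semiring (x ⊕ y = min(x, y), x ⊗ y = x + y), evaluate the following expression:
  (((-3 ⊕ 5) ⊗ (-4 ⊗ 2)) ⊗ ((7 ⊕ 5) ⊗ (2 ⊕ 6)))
(((-3 ⊕ 5) ⊗ (-4 ⊗ 2)) ⊗ ((7 ⊕ 5) ⊗ (2 ⊕ 6))) = 2

Expand innermost to outermost. Recall ⊕ takes the minimum of its arguments and ⊗ takes their sum. Working out the expression (((-3 ⊕ 5) ⊗ (-4 ⊗ 2)) ⊗ ((7 ⊕ 5) ⊗ (2 ⊕ 6))) gives 2.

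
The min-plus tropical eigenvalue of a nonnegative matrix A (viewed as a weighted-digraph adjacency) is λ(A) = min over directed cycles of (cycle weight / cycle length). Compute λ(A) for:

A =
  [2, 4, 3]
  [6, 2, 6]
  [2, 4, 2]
λ(A) = 2

Enumerate directed cycles and compute their means (weight / length). Sample:
  cycle 0 → 0: weight = 2, length = 1, mean = 2/1 ≈ 2.000
  cycle 1 → 1: weight = 2, length = 1, mean = 2/1 ≈ 2.000
  cycle 2 → 2: weight = 2, length = 1, mean = 2/1 ≈ 2.000
  cycle 0 → 1 → 0: weight = 10, length = 2, mean = 10/2 ≈ 5.000
  cycle 0 → 2 → 0: weight = 5, length = 2, mean = 5/2 ≈ 2.500
  cycle 1 → 0 → 1: weight = 10, length = 2, mean = 10/2 ≈ 5.000
Minimum mean = 2.000, attained e.g. along the cycle 0 → 0 with weight 2 and length 1. So λ(A) = 2/1 = 2.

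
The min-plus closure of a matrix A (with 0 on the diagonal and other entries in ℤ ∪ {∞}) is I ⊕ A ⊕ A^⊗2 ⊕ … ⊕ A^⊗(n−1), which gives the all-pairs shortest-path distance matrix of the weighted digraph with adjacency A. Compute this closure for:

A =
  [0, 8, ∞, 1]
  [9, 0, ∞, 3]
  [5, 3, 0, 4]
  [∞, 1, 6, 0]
Closure =
  [0, 2, 7, 1]
  [9, 0, 9, 3]
  [5, 3, 0, 4]
  [10, 1, 6, 0]

This is the Floyd-Warshall all-pairs shortest-path computation. For each intermediate vertex k = 0, 1, …, 3, update dist[i][j] ← min(dist[i][j], dist[i][k] + dist[k][j]). The final matrix gives, for each (i, j), the minimum total weight of any directed path from i to j (possibly empty when i = j).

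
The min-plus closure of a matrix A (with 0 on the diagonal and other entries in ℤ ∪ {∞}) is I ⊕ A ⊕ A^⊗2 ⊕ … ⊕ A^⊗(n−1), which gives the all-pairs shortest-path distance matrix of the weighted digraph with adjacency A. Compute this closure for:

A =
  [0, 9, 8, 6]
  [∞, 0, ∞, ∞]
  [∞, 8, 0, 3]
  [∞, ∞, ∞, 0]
Closure =
  [0, 9, 8, 6]
  [∞, 0, ∞, ∞]
  [∞, 8, 0, 3]
  [∞, ∞, ∞, 0]

This is the Floyd-Warshall all-pairs shortest-path computation. For each intermediate vertex k = 0, 1, …, 3, update dist[i][j] ← min(dist[i][j], dist[i][k] + dist[k][j]). The final matrix gives, for each (i, j), the minimum total weight of any directed path from i to j (possibly empty when i = j).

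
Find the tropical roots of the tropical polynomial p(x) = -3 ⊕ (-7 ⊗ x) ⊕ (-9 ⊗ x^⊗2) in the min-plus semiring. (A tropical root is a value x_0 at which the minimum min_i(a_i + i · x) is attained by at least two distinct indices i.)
Roots: {2, 4}

Each tropical root is a break point of the lower envelope of the lines y = a_i + i · x (there are 3 lines, with slopes 0, 1, ..., 2). Only the lines that attain the minimum somewhere contribute to roots; other lines are dominated. Here the surviving (envelope) indices are i = 2, i = 1, i = 0.
Intersections between consecutive envelope lines give the roots: for adjacent envelope indices i < j the intersection is x = (a_i − a_j) / (j − i). Reading off the sorted break points: {2, 4}.
Verification: at each break x_0, at least two indices attain the minimum of min_i(a_i + i · x_0).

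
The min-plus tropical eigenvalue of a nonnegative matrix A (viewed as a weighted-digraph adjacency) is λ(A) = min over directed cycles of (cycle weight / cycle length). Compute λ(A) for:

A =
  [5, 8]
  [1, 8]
λ(A) = 9/2

Enumerate directed cycles and compute their means (weight / length). Sample:
  cycle 0 → 0: weight = 5, length = 1, mean = 5/1 ≈ 5.000
  cycle 1 → 1: weight = 8, length = 1, mean = 8/1 ≈ 8.000
  cycle 0 → 1 → 0: weight = 9, length = 2, mean = 9/2 ≈ 4.500
  cycle 1 → 0 → 1: weight = 9, length = 2, mean = 9/2 ≈ 4.500
Minimum mean = 4.500, attained e.g. along the cycle 0 → 1 → 0 with weight 9 and length 2. So λ(A) = 9/2 = 9/2.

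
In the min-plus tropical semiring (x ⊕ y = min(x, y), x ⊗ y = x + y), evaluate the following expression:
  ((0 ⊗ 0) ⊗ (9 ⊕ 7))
((0 ⊗ 0) ⊗ (9 ⊕ 7)) = 7

Expand innermost to outermost. Recall ⊕ takes the minimum of its arguments and ⊗ takes their sum. Working out the expression ((0 ⊗ 0) ⊗ (9 ⊕ 7)) gives 7.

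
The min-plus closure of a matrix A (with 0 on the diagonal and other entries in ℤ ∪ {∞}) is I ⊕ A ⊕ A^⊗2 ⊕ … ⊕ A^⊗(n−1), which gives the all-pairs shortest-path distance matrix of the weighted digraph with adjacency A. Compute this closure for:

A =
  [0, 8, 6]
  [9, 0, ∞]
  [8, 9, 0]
Closure =
  [0, 8, 6]
  [9, 0, 15]
  [8, 9, 0]

This is the Floyd-Warshall all-pairs shortest-path computation. For each intermediate vertex k = 0, 1, …, 2, update dist[i][j] ← min(dist[i][j], dist[i][k] + dist[k][j]). The final matrix gives, for each (i, j), the minimum total weight of any directed path from i to j (possibly empty when i = j).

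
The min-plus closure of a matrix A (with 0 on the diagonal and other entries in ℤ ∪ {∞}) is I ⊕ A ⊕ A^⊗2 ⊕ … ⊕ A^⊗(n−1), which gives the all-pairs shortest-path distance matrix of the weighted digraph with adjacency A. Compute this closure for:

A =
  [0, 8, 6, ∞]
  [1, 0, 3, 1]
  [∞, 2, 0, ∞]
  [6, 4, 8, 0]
Closure =
  [0, 8, 6, 9]
  [1, 0, 3, 1]
  [3, 2, 0, 3]
  [5, 4, 7, 0]

This is the Floyd-Warshall all-pairs shortest-path computation. For each intermediate vertex k = 0, 1, …, 3, update dist[i][j] ← min(dist[i][j], dist[i][k] + dist[k][j]). The final matrix gives, for each (i, j), the minimum total weight of any directed path from i to j (possibly empty when i = j).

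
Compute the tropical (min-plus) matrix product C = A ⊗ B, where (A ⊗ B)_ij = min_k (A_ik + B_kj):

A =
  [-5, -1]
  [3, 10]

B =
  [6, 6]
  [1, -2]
A ⊗ B =
  [0, -3]
  [9, 8]

Apply the min-plus product entry-by-entry:
  C[0][0] = min over k of (A[0][0] + B[0][0] = -5 + 6 = 1, A[0][1] + B[1][0] = -1 + 1 = 0) = 0 (attained at k = 1)
  C[0][1] = min over k of (A[0][0] + B[0][1] = -5 + 6 = 1, A[0][1] + B[1][1] = -1 + -2 = -3) = -3 (attained at k = 1)
  C[1][0] = min over k of (A[1][0] + B[0][0] = 3 + 6 = 9, A[1][1] + B[1][0] = 10 + 1 = 11) = 9 (attained at k = 0)
  C[1][1] = min over k of (A[1][0] + B[0][1] = 3 + 6 = 9, A[1][1] + B[1][1] = 10 + -2 = 8) = 8 (attained at k = 1)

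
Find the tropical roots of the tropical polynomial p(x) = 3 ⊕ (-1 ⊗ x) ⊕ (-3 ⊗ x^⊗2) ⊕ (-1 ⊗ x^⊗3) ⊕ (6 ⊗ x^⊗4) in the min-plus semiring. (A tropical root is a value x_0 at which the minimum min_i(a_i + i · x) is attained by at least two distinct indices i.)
Roots: {-7, -2, 2, 4}

Each tropical root is a break point of the lower envelope of the lines y = a_i + i · x (there are 5 lines, with slopes 0, 1, ..., 4). Only the lines that attain the minimum somewhere contribute to roots; other lines are dominated. Here the surviving (envelope) indices are i = 4, i = 3, i = 2, i = 1, i = 0.
Intersections between consecutive envelope lines give the roots: for adjacent envelope indices i < j the intersection is x = (a_i − a_j) / (j − i). Reading off the sorted break points: {-7, -2, 2, 4}.
Verification: at each break x_0, at least two indices attain the minimum of min_i(a_i + i · x_0).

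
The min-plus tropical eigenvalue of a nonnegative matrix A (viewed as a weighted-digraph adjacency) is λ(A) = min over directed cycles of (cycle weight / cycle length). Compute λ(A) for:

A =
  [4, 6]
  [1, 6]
λ(A) = 7/2

Enumerate directed cycles and compute their means (weight / length). Sample:
  cycle 0 → 0: weight = 4, length = 1, mean = 4/1 ≈ 4.000
  cycle 1 → 1: weight = 6, length = 1, mean = 6/1 ≈ 6.000
  cycle 0 → 1 → 0: weight = 7, length = 2, mean = 7/2 ≈ 3.500
  cycle 1 → 0 → 1: weight = 7, length = 2, mean = 7/2 ≈ 3.500
Minimum mean = 3.500, attained e.g. along the cycle 0 → 1 → 0 with weight 7 and length 2. So λ(A) = 7/2 = 7/2.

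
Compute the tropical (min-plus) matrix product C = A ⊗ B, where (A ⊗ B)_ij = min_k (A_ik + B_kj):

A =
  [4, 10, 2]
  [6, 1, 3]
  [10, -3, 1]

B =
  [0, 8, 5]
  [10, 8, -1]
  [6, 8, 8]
A ⊗ B =
  [4, 10, 9]
  [6, 9, 0]
  [7, 5, -4]

Apply the min-plus product entry-by-entry:
  C[0][0] = min over k of (A[0][0] + B[0][0] = 4 + 0 = 4, A[0][1] + B[1][0] = 10 + 10 = 20, A[0][2] + B[2][0] = 2 + 6 = 8) = 4 (attained at k = 0)
  C[0][1] = min over k of (A[0][0] + B[0][1] = 4 + 8 = 12, A[0][1] + B[1][1] = 10 + 8 = 18, A[0][2] + B[2][1] = 2 + 8 = 10) = 10 (attained at k = 2)
  C[0][2] = min over k of (A[0][0] + B[0][2] = 4 + 5 = 9, A[0][1] + B[1][2] = 10 + -1 = 9, A[0][2] + B[2][2] = 2 + 8 = 10) = 9 (attained at k = 0)
  C[1][0] = min over k of (A[1][0] + B[0][0] = 6 + 0 = 6, A[1][1] + B[1][0] = 1 + 10 = 11, A[1][2] + B[2][0] = 3 + 6 = 9) = 6 (attained at k = 0)
  C[1][1] = min over k of (A[1][0] + B[0][1] = 6 + 8 = 14, A[1][1] + B[1][1] = 1 + 8 = 9, A[1][2] + B[2][1] = 3 + 8 = 11) = 9 (attained at k = 1)
  C[1][2] = min over k of (A[1][0] + B[0][2] = 6 + 5 = 11, A[1][1] + B[1][2] = 1 + -1 = 0, A[1][2] + B[2][2] = 3 + 8 = 11) = 0 (attained at k = 1)
  C[2][0] = min over k of (A[2][0] + B[0][0] = 10 + 0 = 10, A[2][1] + B[1][0] = -3 + 10 = 7, A[2][2] + B[2][0] = 1 + 6 = 7) = 7 (attained at k = 1)
  C[2][1] = min over k of (A[2][0] + B[0][1] = 10 + 8 = 18, A[2][1] + B[1][1] = -3 + 8 = 5, A[2][2] + B[2][1] = 1 + 8 = 9) = 5 (attained at k = 1)
  C[2][2] = min over k of (A[2][0] + B[0][2] = 10 + 5 = 15, A[2][1] + B[1][2] = -3 + -1 = -4, A[2][2] + B[2][2] = 1 + 8 = 9) = -4 (attained at k = 1)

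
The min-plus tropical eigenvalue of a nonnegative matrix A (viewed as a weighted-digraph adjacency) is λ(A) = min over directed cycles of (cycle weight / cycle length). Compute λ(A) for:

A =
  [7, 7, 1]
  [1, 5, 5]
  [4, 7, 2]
λ(A) = 2

Enumerate directed cycles and compute their means (weight / length). Sample:
  cycle 0 → 0: weight = 7, length = 1, mean = 7/1 ≈ 7.000
  cycle 1 → 1: weight = 5, length = 1, mean = 5/1 ≈ 5.000
  cycle 2 → 2: weight = 2, length = 1, mean = 2/1 ≈ 2.000
  cycle 0 → 1 → 0: weight = 8, length = 2, mean = 8/2 ≈ 4.000
  cycle 0 → 2 → 0: weight = 5, length = 2, mean = 5/2 ≈ 2.500
  cycle 1 → 0 → 1: weight = 8, length = 2, mean = 8/2 ≈ 4.000
Minimum mean = 2.000, attained e.g. along the cycle 2 → 2 with weight 2 and length 1. So λ(A) = 2/1 = 2.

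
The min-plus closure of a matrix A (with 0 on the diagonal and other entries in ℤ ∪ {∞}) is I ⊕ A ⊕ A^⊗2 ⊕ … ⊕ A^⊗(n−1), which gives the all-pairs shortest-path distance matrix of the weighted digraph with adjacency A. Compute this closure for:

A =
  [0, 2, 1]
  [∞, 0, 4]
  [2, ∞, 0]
Closure =
  [0, 2, 1]
  [6, 0, 4]
  [2, 4, 0]

This is the Floyd-Warshall all-pairs shortest-path computation. For each intermediate vertex k = 0, 1, …, 2, update dist[i][j] ← min(dist[i][j], dist[i][k] + dist[k][j]). The final matrix gives, for each (i, j), the minimum total weight of any directed path from i to j (possibly empty when i = j).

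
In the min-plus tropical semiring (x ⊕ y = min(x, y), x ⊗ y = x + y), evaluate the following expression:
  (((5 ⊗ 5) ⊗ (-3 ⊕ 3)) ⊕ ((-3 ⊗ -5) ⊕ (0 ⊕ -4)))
(((5 ⊗ 5) ⊗ (-3 ⊕ 3)) ⊕ ((-3 ⊗ -5) ⊕ (0 ⊕ -4))) = -8

Expand innermost to outermost. Recall ⊕ takes the minimum of its arguments and ⊗ takes their sum. Working out the expression (((5 ⊗ 5) ⊗ (-3 ⊕ 3)) ⊕ ((-3 ⊗ -5) ⊕ (0 ⊕ -4))) gives -8.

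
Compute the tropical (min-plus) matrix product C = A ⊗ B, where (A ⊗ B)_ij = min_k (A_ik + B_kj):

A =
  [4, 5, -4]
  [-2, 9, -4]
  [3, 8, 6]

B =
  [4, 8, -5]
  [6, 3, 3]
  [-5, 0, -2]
A ⊗ B =
  [-9, -4, -6]
  [-9, -4, -7]
  [1, 6, -2]

Apply the min-plus product entry-by-entry:
  C[0][0] = min over k of (A[0][0] + B[0][0] = 4 + 4 = 8, A[0][1] + B[1][0] = 5 + 6 = 11, A[0][2] + B[2][0] = -4 + -5 = -9) = -9 (attained at k = 2)
  C[0][1] = min over k of (A[0][0] + B[0][1] = 4 + 8 = 12, A[0][1] + B[1][1] = 5 + 3 = 8, A[0][2] + B[2][1] = -4 + 0 = -4) = -4 (attained at k = 2)
  C[0][2] = min over k of (A[0][0] + B[0][2] = 4 + -5 = -1, A[0][1] + B[1][2] = 5 + 3 = 8, A[0][2] + B[2][2] = -4 + -2 = -6) = -6 (attained at k = 2)
  C[1][0] = min over k of (A[1][0] + B[0][0] = -2 + 4 = 2, A[1][1] + B[1][0] = 9 + 6 = 15, A[1][2] + B[2][0] = -4 + -5 = -9) = -9 (attained at k = 2)
  C[1][1] = min over k of (A[1][0] + B[0][1] = -2 + 8 = 6, A[1][1] + B[1][1] = 9 + 3 = 12, A[1][2] + B[2][1] = -4 + 0 = -4) = -4 (attained at k = 2)
  C[1][2] = min over k of (A[1][0] + B[0][2] = -2 + -5 = -7, A[1][1] + B[1][2] = 9 + 3 = 12, A[1][2] + B[2][2] = -4 + -2 = -6) = -7 (attained at k = 0)
  C[2][0] = min over k of (A[2][0] + B[0][0] = 3 + 4 = 7, A[2][1] + B[1][0] = 8 + 6 = 14, A[2][2] + B[2][0] = 6 + -5 = 1) = 1 (attained at k = 2)
  C[2][1] = min over k of (A[2][0] + B[0][1] = 3 + 8 = 11, A[2][1] + B[1][1] = 8 + 3 = 11, A[2][2] + B[2][1] = 6 + 0 = 6) = 6 (attained at k = 2)
  C[2][2] = min over k of (A[2][0] + B[0][2] = 3 + -5 = -2, A[2][1] + B[1][2] = 8 + 3 = 11, A[2][2] + B[2][2] = 6 + -2 = 4) = -2 (attained at k = 0)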